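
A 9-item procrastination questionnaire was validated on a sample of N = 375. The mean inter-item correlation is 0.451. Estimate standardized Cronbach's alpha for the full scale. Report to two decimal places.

Standardized α = k·r̄ / (1 + (k−1)·r̄) = 9 × 0.451 / (1 + 8 × 0.451)
  = 4.0590 / 4.6080 = 0.88

α = 0.88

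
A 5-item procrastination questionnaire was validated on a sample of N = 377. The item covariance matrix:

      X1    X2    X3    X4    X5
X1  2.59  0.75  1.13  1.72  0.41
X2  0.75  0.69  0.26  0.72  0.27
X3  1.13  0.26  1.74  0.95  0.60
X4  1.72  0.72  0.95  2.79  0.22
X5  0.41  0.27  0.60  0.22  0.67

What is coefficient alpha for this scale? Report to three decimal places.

Σσᵢ² = 2.59 + 0.69 + 1.74 + 2.79 + 0.67 = 8.48
Sum of the distinct covariances = 7.03
σ²_total = 8.48 + 2 × 7.03 = 22.54
α = (k/(k−1))·(1 − Σσᵢ²/σ²_total) = (5/4)·(1 − 8.48/22.54) = 0.780

coefficient alpha = 0.780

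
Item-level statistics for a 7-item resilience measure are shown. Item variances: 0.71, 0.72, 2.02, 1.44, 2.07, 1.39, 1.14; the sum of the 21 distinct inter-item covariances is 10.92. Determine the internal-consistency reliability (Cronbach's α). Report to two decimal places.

α = 0.81

Σσ²ᵢ = 0.71 + 0.72 + 2.02 + 1.44 + 2.07 + 1.39 + 1.14 = 9.49
Sum of distinct covariances = 10.92
total variance = Σσ²ᵢ + 2·Σcov = 9.49 + 2 × 10.92 = 31.33
α = (7/6)·(1 − 9.49/31.33) = 0.81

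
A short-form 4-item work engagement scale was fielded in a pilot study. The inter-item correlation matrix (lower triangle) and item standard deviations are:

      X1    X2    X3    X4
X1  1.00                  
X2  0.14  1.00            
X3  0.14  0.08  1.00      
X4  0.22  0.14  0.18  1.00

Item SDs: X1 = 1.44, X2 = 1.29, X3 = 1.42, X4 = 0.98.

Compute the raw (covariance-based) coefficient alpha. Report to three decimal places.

α = 0.398

Σσ²ᵢ = 1.44² + 1.29² + 1.42² + 0.98² = 6.7145
Covariances σ_ij = r_ij · s_i · s_j:
  σ(X1,X2) = 0.14 × 1.44 × 1.29 = 0.2601
  σ(X1,X3) = 0.14 × 1.44 × 1.42 = 0.2863
  σ(X1,X4) = 0.22 × 1.44 × 0.98 = 0.3105
  σ(X2,X3) = 0.08 × 1.29 × 1.42 = 0.1465
  σ(X2,X4) = 0.14 × 1.29 × 0.98 = 0.1770
  σ(X3,X4) = 0.18 × 1.42 × 0.98 = 0.2505
σ²_T = Σσ²ᵢ + 2·Σσ_ij = 6.7145 + 2 × 1.4309 = 9.5763
α = (4/3)·(1 − 6.7145/9.5763) = 0.398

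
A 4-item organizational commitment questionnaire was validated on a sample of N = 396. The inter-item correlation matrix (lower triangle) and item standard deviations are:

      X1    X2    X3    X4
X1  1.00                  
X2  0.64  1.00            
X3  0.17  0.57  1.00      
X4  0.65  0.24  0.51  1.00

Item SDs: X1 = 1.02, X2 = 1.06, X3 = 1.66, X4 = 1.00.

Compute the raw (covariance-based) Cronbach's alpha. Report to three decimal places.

Σσ²ᵢ = 1.02² + 1.06² + 1.66² + 1.00² = 5.9196
Covariances σ_ij = r_ij · s_i · s_j:
  σ(X1,X2) = 0.64 × 1.02 × 1.06 = 0.6920
  σ(X1,X3) = 0.17 × 1.02 × 1.66 = 0.2878
  σ(X1,X4) = 0.65 × 1.02 × 1.00 = 0.6630
  σ(X2,X3) = 0.57 × 1.06 × 1.66 = 1.0030
  σ(X2,X4) = 0.24 × 1.06 × 1.00 = 0.2544
  σ(X3,X4) = 0.51 × 1.66 × 1.00 = 0.8466
σ²_T = Σσ²ᵢ + 2·Σσ_ij = 5.9196 + 2 × 3.7468 = 13.4132
α = (4/3)·(1 − 5.9196/13.4132) = 0.745

Cronbach's alpha = 0.745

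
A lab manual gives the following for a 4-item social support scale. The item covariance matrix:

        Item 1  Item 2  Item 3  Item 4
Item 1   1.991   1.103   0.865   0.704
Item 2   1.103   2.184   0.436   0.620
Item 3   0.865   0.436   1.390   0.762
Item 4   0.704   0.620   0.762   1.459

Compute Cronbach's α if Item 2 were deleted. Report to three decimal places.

Cronbach's α = 0.736

Remaining items: Item 1, Item 3, Item 4 (k = 3).
ΣVar(i) = 1.991 + 1.390 + 1.459 = 4.840
total variance = 4.840 + 2 × 2.331 = 9.502
α (item deleted) = (3/2)·(1 − 4.840/9.502) = 0.736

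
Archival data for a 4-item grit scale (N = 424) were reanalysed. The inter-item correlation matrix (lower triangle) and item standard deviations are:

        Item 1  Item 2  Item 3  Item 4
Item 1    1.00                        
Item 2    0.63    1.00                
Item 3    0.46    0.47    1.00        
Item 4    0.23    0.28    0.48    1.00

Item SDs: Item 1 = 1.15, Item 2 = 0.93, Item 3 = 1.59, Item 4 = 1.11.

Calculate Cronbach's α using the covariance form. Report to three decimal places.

Σσ²ᵢ = 1.15² + 0.93² + 1.59² + 1.11² = 5.9476
Covariances σ_ij = r_ij · s_i · s_j:
  σ(Item 1,Item 2) = 0.63 × 1.15 × 0.93 = 0.6738
  σ(Item 1,Item 3) = 0.46 × 1.15 × 1.59 = 0.8411
  σ(Item 1,Item 4) = 0.23 × 1.15 × 1.11 = 0.2936
  σ(Item 2,Item 3) = 0.47 × 0.93 × 1.59 = 0.6950
  σ(Item 2,Item 4) = 0.28 × 0.93 × 1.11 = 0.2890
  σ(Item 3,Item 4) = 0.48 × 1.59 × 1.11 = 0.8472
σ²_T = Σσ²ᵢ + 2·Σσ_ij = 5.9476 + 2 × 3.6397 = 13.2270
α = (4/3)·(1 − 5.9476/13.2270) = 0.734

α = 0.734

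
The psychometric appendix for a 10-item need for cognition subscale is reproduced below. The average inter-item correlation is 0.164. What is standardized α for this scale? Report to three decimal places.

Standardized α = k·r̄ / (1 + (k−1)·r̄) = 10 × 0.164 / (1 + 9 × 0.164)
  = 1.6400 / 2.4760 = 0.662

standardized α = 0.662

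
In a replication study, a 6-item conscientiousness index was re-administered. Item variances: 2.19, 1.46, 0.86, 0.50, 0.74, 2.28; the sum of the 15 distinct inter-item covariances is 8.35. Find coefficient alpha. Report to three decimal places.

α = 0.810

Σσ²ᵢ = 2.19 + 1.46 + 0.86 + 0.50 + 0.74 + 2.28 = 8.03
Sum of distinct covariances = 8.35
σ²_total = Σσ²ᵢ + 2·Σcov = 8.03 + 2 × 8.35 = 24.73
α = (6/5)·(1 − 8.03/24.73) = 0.810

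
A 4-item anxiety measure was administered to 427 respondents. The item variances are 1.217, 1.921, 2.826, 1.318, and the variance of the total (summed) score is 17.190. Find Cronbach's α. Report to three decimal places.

ΣVar(i) = 1.217 + 1.921 + 2.826 + 1.318 = 7.282
α = (k/(k−1))·(1 − ΣVar(i)/Var(T)) = (4/3)·(1 − 7.282/17.190) = 0.769

Cronbach's α = 0.769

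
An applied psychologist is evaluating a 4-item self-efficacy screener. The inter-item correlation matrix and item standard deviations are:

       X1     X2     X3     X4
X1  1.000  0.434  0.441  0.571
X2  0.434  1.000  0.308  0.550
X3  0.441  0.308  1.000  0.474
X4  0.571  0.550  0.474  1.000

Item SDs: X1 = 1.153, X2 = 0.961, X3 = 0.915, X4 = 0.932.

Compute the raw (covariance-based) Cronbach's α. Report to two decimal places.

Σσ²ᵢ = 1.153² + 0.961² + 0.915² + 0.932² = 3.9588
Covariances σ_ij = r_ij · s_i · s_j:
  σ(X1,X2) = 0.434 × 1.153 × 0.961 = 0.4809
  σ(X1,X3) = 0.441 × 1.153 × 0.915 = 0.4653
  σ(X1,X4) = 0.571 × 1.153 × 0.932 = 0.6136
  σ(X2,X3) = 0.308 × 0.961 × 0.915 = 0.2708
  σ(X2,X4) = 0.550 × 0.961 × 0.932 = 0.4926
  σ(X3,X4) = 0.474 × 0.915 × 0.932 = 0.4042
σ²_T = Σσ²ᵢ + 2·Σσ_ij = 3.9588 + 2 × 2.7274 = 9.4136
α = (4/3)·(1 − 3.9588/9.4136) = 0.77

α = 0.77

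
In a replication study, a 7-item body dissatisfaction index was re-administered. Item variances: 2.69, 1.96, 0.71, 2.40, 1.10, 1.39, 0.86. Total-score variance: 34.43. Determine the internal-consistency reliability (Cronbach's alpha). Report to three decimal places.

α = 0.790

Σσ²ᵢ = 2.69 + 1.96 + 0.71 + 2.40 + 1.10 + 1.39 + 0.86 = 11.11
α = (k/(k−1))·(1 − Σσ²ᵢ/Var(T)) = (7/6)·(1 − 11.11/34.43) = 0.790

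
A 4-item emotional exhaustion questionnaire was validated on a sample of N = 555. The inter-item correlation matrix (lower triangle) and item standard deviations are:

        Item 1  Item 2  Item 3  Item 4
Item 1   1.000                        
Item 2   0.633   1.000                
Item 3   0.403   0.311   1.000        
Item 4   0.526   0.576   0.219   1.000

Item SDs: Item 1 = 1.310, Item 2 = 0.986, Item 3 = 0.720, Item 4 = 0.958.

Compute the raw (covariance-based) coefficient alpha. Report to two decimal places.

Σσ²ᵢ = 1.310² + 0.986² + 0.720² + 0.958² = 4.1245
Covariances σ_ij = r_ij · s_i · s_j:
  σ(Item 1,Item 2) = 0.633 × 1.310 × 0.986 = 0.8176
  σ(Item 1,Item 3) = 0.403 × 1.310 × 0.720 = 0.3801
  σ(Item 1,Item 4) = 0.526 × 1.310 × 0.958 = 0.6601
  σ(Item 2,Item 3) = 0.311 × 0.986 × 0.720 = 0.2208
  σ(Item 2,Item 4) = 0.576 × 0.986 × 0.958 = 0.5441
  σ(Item 3,Item 4) = 0.219 × 0.720 × 0.958 = 0.1511
σ²_T = Σσ²ᵢ + 2·Σσ_ij = 4.1245 + 2 × 2.7738 = 9.6721
α = (4/3)·(1 − 4.1245/9.6721) = 0.76

coefficient alpha = 0.76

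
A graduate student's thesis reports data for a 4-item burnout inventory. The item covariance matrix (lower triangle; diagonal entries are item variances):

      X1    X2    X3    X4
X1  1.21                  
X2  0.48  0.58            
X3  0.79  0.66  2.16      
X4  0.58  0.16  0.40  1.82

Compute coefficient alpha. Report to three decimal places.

coefficient alpha = 0.687

Σσᵢ² = 1.21 + 0.58 + 2.16 + 1.82 = 5.77
Sum of off-diagonal covariances = 3.07
Var(T) = 5.77 + 2 × 3.07 = 11.91
α = (k/(k−1))·(1 − Σσᵢ²/Var(T)) = (4/3)·(1 − 5.77/11.91) = 0.687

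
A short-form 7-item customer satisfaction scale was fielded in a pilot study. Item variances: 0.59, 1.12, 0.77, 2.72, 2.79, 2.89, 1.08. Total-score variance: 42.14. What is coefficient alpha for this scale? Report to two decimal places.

coefficient alpha = 0.84

sum of item variances = 0.59 + 1.12 + 0.77 + 2.72 + 2.79 + 2.89 + 1.08 = 11.96
α = (k/(k−1))·(1 − sum of item variances/σ²_T) = (7/6)·(1 − 11.96/42.14) = 0.84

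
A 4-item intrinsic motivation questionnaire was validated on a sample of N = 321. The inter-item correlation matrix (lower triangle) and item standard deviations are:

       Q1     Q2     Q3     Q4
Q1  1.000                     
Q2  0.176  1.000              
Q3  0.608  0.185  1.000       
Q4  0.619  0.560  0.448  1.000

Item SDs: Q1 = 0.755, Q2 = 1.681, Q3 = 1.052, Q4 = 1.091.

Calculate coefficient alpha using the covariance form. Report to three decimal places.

α = 0.693

Σσ²ᵢ = 0.755² + 1.681² + 1.052² + 1.091² = 5.6928
Covariances σ_ij = r_ij · s_i · s_j:
  σ(Q1,Q2) = 0.176 × 0.755 × 1.681 = 0.2234
  σ(Q1,Q3) = 0.608 × 0.755 × 1.052 = 0.4829
  σ(Q1,Q4) = 0.619 × 0.755 × 1.091 = 0.5099
  σ(Q2,Q3) = 0.185 × 1.681 × 1.052 = 0.3272
  σ(Q2,Q4) = 0.560 × 1.681 × 1.091 = 1.0270
  σ(Q3,Q4) = 0.448 × 1.052 × 1.091 = 0.5142
σ²_T = Σσ²ᵢ + 2·Σσ_ij = 5.6928 + 2 × 3.0846 = 11.8620
α = (4/3)·(1 − 5.6928/11.8620) = 0.693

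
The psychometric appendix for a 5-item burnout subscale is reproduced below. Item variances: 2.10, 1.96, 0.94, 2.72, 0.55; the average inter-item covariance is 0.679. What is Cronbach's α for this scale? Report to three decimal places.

ΣVar(i) = 2.10 + 1.96 + 0.94 + 2.72 + 0.55 = 8.27
Sum of the 10 distinct covariances = 10 × 0.679 = 6.790
σ²_total = ΣVar(i) + 2·Σcov = 8.27 + 2 × 6.790 = 21.850
α = (5/4)·(1 − 8.27/21.850) = 0.777

α = 0.777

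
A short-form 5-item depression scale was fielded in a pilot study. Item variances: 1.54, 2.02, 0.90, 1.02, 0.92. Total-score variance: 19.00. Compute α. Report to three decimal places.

Σσ²ᵢ = 1.54 + 2.02 + 0.90 + 1.02 + 0.92 = 6.40
α = (k/(k−1))·(1 − Σσ²ᵢ/total variance) = (5/4)·(1 − 6.40/19.00) = 0.829

α = 0.829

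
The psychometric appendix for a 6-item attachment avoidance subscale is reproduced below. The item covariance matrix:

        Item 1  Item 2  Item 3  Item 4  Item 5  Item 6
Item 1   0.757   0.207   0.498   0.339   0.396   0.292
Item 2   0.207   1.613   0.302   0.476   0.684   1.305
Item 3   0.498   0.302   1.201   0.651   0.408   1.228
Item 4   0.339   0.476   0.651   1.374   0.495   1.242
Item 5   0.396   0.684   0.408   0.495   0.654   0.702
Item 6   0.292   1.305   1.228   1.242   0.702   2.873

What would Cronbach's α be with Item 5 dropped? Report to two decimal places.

Remaining items: Item 1, Item 2, Item 3, Item 4, Item 6 (k = 5).
ΣVar(i) = 0.757 + 1.613 + 1.201 + 1.374 + 2.873 = 7.818
Var(T) = 7.818 + 2 × 6.540 = 20.898
α (item deleted) = (5/4)·(1 − 7.818/20.898) = 0.78

α = 0.78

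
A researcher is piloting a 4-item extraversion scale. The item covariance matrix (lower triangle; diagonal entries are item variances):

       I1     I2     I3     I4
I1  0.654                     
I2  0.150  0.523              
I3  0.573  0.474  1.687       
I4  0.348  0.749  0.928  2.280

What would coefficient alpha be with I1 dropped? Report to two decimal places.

Remaining items: I2, I3, I4 (k = 3).
ΣVar(i) = 0.523 + 1.687 + 2.280 = 4.490
σ²_total = 4.490 + 2 × 2.151 = 8.792
α (item deleted) = (3/2)·(1 − 4.490/8.792) = 0.73

coefficient alpha = 0.73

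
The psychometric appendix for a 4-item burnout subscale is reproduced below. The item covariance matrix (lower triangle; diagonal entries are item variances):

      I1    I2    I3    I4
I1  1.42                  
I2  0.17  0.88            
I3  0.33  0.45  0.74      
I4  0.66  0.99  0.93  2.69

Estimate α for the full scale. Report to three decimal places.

Σσ²ᵢ = 1.42 + 0.88 + 0.74 + 2.69 = 5.73
Sum of the distinct covariances = 3.53
σ²_T = 5.73 + 2 × 3.53 = 12.79
α = (k/(k−1))·(1 − Σσ²ᵢ/σ²_T) = (4/3)·(1 − 5.73/12.79) = 0.736

α = 0.736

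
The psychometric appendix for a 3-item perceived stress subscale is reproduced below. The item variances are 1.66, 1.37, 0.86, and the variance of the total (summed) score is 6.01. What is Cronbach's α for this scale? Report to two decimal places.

Σσᵢ² = 1.66 + 1.37 + 0.86 = 3.89
α = (k/(k−1))·(1 − Σσᵢ²/σ²_T) = (3/2)·(1 − 3.89/6.01) = 0.53

Cronbach's α = 0.53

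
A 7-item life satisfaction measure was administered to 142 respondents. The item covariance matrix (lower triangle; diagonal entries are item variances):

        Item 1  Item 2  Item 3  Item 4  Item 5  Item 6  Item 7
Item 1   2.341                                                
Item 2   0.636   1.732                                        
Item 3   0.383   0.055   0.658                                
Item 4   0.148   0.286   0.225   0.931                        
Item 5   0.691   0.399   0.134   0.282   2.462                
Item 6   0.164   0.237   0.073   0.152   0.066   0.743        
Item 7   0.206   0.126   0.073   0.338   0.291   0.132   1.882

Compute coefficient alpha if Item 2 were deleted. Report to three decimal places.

Remaining items: Item 1, Item 3, Item 4, Item 5, Item 6, Item 7 (k = 6).
Σσᵢ² = 2.341 + 0.658 + 0.931 + 2.462 + 0.743 + 1.882 = 9.017
σ²_total = 9.017 + 2 × 3.358 = 15.733
α (item deleted) = (6/5)·(1 − 9.017/15.733) = 0.512

coefficient alpha = 0.512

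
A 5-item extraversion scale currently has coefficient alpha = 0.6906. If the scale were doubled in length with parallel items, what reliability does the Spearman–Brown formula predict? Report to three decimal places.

predicted reliability = 0.817

Length factor m = 2
α' = m·α / (1 + (m−1)·α)
   = 2 × 0.6906 / (1 + (2 − 1) × 0.6906)
   = 1.3812 / 1.6906 = 0.817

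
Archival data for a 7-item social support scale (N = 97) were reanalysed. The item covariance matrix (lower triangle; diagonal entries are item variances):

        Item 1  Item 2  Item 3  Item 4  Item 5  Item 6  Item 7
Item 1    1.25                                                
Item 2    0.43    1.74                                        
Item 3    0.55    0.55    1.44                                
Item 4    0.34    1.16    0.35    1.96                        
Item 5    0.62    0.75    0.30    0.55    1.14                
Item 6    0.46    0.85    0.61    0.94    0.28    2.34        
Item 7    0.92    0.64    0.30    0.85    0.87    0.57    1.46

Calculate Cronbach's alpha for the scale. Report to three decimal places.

ΣVar(i) = 1.25 + 1.74 + 1.44 + 1.96 + 1.14 + 2.34 + 1.46 = 11.33
Sum of off-diagonal covariances = 12.89
total variance = 11.33 + 2 × 12.89 = 37.11
α = (k/(k−1))·(1 − ΣVar(i)/total variance) = (7/6)·(1 − 11.33/37.11) = 0.810

Cronbach's alpha = 0.810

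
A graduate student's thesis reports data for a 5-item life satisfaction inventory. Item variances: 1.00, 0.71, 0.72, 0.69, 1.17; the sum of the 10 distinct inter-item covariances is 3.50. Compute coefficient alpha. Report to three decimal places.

Σσ²ᵢ = 1.00 + 0.71 + 0.72 + 0.69 + 1.17 = 4.29
Sum of distinct covariances = 3.50
σ²_total = Σσ²ᵢ + 2·Σcov = 4.29 + 2 × 3.50 = 11.29
α = (5/4)·(1 − 4.29/11.29) = 0.775

coefficient alpha = 0.775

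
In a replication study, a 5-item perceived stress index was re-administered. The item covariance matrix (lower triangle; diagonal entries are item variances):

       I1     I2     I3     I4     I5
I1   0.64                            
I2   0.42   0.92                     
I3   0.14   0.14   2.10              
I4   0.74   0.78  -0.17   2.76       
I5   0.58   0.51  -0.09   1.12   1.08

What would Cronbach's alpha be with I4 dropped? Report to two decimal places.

Cronbach's alpha = 0.56

Remaining items: I1, I2, I3, I5 (k = 4).
Σσ²ᵢ = 0.64 + 0.92 + 2.10 + 1.08 = 4.74
total variance = 4.74 + 2 × 1.70 = 8.14
α (item deleted) = (4/3)·(1 − 4.74/8.14) = 0.56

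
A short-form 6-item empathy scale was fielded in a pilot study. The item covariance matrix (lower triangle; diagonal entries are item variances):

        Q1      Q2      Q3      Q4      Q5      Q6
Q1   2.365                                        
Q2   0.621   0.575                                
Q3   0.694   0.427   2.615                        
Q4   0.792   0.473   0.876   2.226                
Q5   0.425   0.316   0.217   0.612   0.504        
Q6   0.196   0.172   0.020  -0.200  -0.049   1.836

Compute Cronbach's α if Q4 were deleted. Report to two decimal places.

Cronbach's α = 0.54

Remaining items: Q1, Q2, Q3, Q5, Q6 (k = 5).
Σσ²ᵢ = 2.365 + 0.575 + 2.615 + 0.504 + 1.836 = 7.895
σ²_total = 7.895 + 2 × 3.039 = 13.973
α (item deleted) = (5/4)·(1 − 7.895/13.973) = 0.54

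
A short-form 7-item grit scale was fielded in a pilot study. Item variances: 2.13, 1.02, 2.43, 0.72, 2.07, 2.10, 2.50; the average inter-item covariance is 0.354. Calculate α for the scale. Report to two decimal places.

sum of item variances = 2.13 + 1.02 + 2.43 + 0.72 + 2.07 + 2.10 + 2.50 = 12.97
Sum of the 21 distinct covariances = 21 × 0.354 = 7.434
total variance = sum of item variances + 2·Σcov = 12.97 + 2 × 7.434 = 27.838
α = (7/6)·(1 − 12.97/27.838) = 0.62

α = 0.62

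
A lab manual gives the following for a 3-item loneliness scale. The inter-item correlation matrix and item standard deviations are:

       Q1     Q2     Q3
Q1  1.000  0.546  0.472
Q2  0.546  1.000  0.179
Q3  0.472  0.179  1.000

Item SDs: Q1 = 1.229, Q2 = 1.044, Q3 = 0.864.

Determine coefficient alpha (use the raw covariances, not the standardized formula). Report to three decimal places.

α = 0.673

Σσ²ᵢ = 1.229² + 1.044² + 0.864² = 3.3469
Covariances σ_ij = r_ij · s_i · s_j:
  σ(Q1,Q2) = 0.546 × 1.229 × 1.044 = 0.7006
  σ(Q1,Q3) = 0.472 × 1.229 × 0.864 = 0.5012
  σ(Q2,Q3) = 0.179 × 1.044 × 0.864 = 0.1615
σ²_T = Σσ²ᵢ + 2·Σσ_ij = 3.3469 + 2 × 1.3633 = 6.0735
α = (3/2)·(1 − 3.3469/6.0735) = 0.673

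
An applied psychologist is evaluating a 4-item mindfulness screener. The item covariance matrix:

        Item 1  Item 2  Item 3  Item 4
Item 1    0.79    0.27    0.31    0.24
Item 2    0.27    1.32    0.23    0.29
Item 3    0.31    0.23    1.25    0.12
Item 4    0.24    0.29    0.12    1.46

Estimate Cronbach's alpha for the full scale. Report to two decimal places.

α = 0.50

sum of item variances = 0.79 + 1.32 + 1.25 + 1.46 = 4.82
Sum of off-diagonal covariances = 1.46
Var(T) = 4.82 + 2 × 1.46 = 7.74
α = (k/(k−1))·(1 − sum of item variances/Var(T)) = (4/3)·(1 − 4.82/7.74) = 0.50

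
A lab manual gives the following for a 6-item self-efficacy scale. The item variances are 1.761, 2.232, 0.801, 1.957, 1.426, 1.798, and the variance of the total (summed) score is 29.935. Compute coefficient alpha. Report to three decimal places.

α = 0.800

Σσᵢ² = 1.761 + 2.232 + 0.801 + 1.957 + 1.426 + 1.798 = 9.975
α = (k/(k−1))·(1 − Σσᵢ²/Var(T)) = (6/5)·(1 − 9.975/29.935) = 0.800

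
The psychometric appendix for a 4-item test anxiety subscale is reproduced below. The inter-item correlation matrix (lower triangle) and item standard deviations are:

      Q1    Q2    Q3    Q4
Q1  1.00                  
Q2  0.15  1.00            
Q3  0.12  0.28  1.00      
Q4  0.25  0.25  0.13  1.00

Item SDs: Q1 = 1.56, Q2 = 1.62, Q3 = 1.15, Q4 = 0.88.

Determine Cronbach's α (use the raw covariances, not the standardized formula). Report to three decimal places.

Cronbach's α = 0.470

Σσ²ᵢ = 1.56² + 1.62² + 1.15² + 0.88² = 7.1549
Covariances σ_ij = r_ij · s_i · s_j:
  σ(Q1,Q2) = 0.15 × 1.56 × 1.62 = 0.3791
  σ(Q1,Q3) = 0.12 × 1.56 × 1.15 = 0.2153
  σ(Q1,Q4) = 0.25 × 1.56 × 0.88 = 0.3432
  σ(Q2,Q3) = 0.28 × 1.62 × 1.15 = 0.5216
  σ(Q2,Q4) = 0.25 × 1.62 × 0.88 = 0.3564
  σ(Q3,Q4) = 0.13 × 1.15 × 0.88 = 0.1316
σ²_T = Σσ²ᵢ + 2·Σσ_ij = 7.1549 + 2 × 1.9472 = 11.0493
α = (4/3)·(1 − 7.1549/11.0493) = 0.470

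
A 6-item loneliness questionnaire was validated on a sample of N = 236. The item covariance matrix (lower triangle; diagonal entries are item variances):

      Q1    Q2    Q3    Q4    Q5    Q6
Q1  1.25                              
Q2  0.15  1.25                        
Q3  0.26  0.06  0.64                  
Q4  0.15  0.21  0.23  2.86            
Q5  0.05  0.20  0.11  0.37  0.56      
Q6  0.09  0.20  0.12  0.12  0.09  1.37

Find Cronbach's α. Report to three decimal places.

Σσ²ᵢ = 1.25 + 1.25 + 0.64 + 2.86 + 0.56 + 1.37 = 7.93
Sum of off-diagonal covariances = 2.41
Var(T) = 7.93 + 2 × 2.41 = 12.75
α = (k/(k−1))·(1 − Σσ²ᵢ/Var(T)) = (6/5)·(1 − 7.93/12.75) = 0.454

Cronbach's α = 0.454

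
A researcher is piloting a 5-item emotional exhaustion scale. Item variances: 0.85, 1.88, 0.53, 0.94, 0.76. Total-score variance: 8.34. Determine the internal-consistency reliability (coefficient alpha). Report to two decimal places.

Σσᵢ² = 0.85 + 1.88 + 0.53 + 0.94 + 0.76 = 4.96
α = (k/(k−1))·(1 − Σσᵢ²/Var(T)) = (5/4)·(1 − 4.96/8.34) = 0.51

α = 0.51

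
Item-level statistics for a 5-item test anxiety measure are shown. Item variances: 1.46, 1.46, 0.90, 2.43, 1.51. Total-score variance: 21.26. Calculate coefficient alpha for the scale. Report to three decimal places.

Σσ²ᵢ = 1.46 + 1.46 + 0.90 + 2.43 + 1.51 = 7.76
α = (k/(k−1))·(1 − Σσ²ᵢ/Var(T)) = (5/4)·(1 − 7.76/21.26) = 0.794

coefficient alpha = 0.794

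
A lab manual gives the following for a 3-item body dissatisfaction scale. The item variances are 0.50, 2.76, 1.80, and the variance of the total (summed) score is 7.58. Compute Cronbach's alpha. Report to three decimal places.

Σσ²ᵢ = 0.50 + 2.76 + 1.80 = 5.06
α = (k/(k−1))·(1 − Σσ²ᵢ/total variance) = (3/2)·(1 − 5.06/7.58) = 0.499

Cronbach's alpha = 0.499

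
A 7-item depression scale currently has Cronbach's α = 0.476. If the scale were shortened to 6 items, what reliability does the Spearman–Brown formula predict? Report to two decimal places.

Length factor m = 6/7 = 0.8571
α' = m·α / (1 − (1−m)·α)
   = 6/7 × 0.476 / (1 − (1 − 6/7) × 0.476)
   = 0.4080 / 0.9320 = 0.44

predicted reliability = 0.44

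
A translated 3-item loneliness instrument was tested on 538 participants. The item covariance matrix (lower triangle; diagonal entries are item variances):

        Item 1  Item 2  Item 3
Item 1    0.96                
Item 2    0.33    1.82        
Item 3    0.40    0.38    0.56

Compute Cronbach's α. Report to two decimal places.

Σσᵢ² = 0.96 + 1.82 + 0.56 = 3.34
Σ_{i<j} σ_ij = 1.11
σ²_T = 3.34 + 2 × 1.11 = 5.56
α = (k/(k−1))·(1 − Σσᵢ²/σ²_T) = (3/2)·(1 − 3.34/5.56) = 0.60

α = 0.60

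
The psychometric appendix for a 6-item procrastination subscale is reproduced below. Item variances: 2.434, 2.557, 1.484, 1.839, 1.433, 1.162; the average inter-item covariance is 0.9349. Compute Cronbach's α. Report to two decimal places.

sum of item variances = 2.434 + 2.557 + 1.484 + 1.839 + 1.433 + 1.162 = 10.909
Sum of the 15 distinct covariances = 15 × 0.9349 = 14.0235
Var(T) = sum of item variances + 2·Σcov = 10.909 + 2 × 14.0235 = 38.9560
α = (6/5)·(1 − 10.909/38.9560) = 0.86

α = 0.86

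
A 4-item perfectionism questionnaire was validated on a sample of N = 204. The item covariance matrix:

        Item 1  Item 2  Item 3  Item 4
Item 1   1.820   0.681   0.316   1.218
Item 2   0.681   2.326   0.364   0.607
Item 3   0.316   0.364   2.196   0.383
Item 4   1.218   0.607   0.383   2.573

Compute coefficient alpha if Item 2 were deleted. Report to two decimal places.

α = 0.55

Remaining items: Item 1, Item 3, Item 4 (k = 3).
ΣVar(i) = 1.820 + 2.196 + 2.573 = 6.589
total variance = 6.589 + 2 × 1.917 = 10.423
α (item deleted) = (3/2)·(1 − 6.589/10.423) = 0.55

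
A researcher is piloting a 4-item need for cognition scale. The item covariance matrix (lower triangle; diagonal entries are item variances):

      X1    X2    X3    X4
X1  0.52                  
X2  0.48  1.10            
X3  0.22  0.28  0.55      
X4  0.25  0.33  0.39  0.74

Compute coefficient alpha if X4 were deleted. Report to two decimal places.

α = 0.71

Remaining items: X1, X2, X3 (k = 3).
ΣVar(i) = 0.52 + 1.10 + 0.55 = 2.17
σ²_total = 2.17 + 2 × 0.98 = 4.13
α (item deleted) = (3/2)·(1 − 2.17/4.13) = 0.71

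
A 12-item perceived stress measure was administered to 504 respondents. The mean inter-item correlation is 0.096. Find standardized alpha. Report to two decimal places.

standardized alpha = 0.56

Standardized α = k·r̄ / (1 + (k−1)·r̄) = 12 × 0.096 / (1 + 11 × 0.096)
  = 1.1520 / 2.0560 = 0.56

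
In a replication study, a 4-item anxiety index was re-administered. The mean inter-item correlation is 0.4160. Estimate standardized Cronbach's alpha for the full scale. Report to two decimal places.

Standardized α = k·r̄ / (1 + (k−1)·r̄) = 4 × 0.4160 / (1 + 3 × 0.4160)
  = 1.6640 / 2.2480 = 0.74

α = 0.74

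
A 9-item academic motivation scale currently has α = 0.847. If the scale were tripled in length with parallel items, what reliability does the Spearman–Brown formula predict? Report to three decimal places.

predicted reliability = 0.943

Length factor m = 3
α' = m·α / (1 + (m−1)·α)
   = 3 × 0.847 / (1 + (3 − 1) × 0.847)
   = 2.5410 / 2.6940 = 0.943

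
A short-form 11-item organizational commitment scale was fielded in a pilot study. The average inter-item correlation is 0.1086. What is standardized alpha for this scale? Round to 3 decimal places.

Standardized α = k·r̄ / (1 + (k−1)·r̄) = 11 × 0.1086 / (1 + 10 × 0.1086)
  = 1.1946 / 2.0860 = 0.573

α = 0.573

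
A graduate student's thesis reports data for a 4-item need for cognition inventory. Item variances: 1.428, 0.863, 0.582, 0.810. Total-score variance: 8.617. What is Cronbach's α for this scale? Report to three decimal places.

α = 0.763

Σσᵢ² = 1.428 + 0.863 + 0.582 + 0.810 = 3.683
α = (k/(k−1))·(1 − Σσᵢ²/σ²_T) = (4/3)·(1 − 3.683/8.617) = 0.763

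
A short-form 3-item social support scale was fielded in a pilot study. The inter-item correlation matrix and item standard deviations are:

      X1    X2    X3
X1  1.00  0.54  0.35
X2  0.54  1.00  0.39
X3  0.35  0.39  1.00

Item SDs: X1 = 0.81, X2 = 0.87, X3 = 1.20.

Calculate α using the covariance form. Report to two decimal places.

α = 0.66

Σσ²ᵢ = 0.81² + 0.87² + 1.20² = 2.8530
Covariances σ_ij = r_ij · s_i · s_j:
  σ(X1,X2) = 0.54 × 0.81 × 0.87 = 0.3805
  σ(X1,X3) = 0.35 × 0.81 × 1.20 = 0.3402
  σ(X2,X3) = 0.39 × 0.87 × 1.20 = 0.4072
σ²_T = Σσ²ᵢ + 2·Σσ_ij = 2.8530 + 2 × 1.1279 = 5.1088
α = (3/2)·(1 − 2.8530/5.1088) = 0.66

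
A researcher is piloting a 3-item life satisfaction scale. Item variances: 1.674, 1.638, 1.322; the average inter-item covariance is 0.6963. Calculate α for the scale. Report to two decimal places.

α = 0.71

Σσᵢ² = 1.674 + 1.638 + 1.322 = 4.634
Sum of the 3 distinct covariances = 3 × 0.6963 = 2.0889
total variance = Σσᵢ² + 2·Σcov = 4.634 + 2 × 2.0889 = 8.8118
α = (3/2)·(1 − 4.634/8.8118) = 0.71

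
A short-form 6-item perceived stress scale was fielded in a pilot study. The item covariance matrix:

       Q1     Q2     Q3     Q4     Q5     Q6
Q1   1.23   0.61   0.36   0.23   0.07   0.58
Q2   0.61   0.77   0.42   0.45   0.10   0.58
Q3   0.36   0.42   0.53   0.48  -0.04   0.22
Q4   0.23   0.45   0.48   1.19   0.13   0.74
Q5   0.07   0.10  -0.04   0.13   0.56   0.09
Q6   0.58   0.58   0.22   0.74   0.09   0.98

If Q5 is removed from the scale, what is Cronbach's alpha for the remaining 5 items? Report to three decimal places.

α = 0.832

Remaining items: Q1, Q2, Q3, Q4, Q6 (k = 5).
sum of item variances = 1.23 + 0.77 + 0.53 + 1.19 + 0.98 = 4.70
total variance = 4.70 + 2 × 4.67 = 14.04
α (item deleted) = (5/4)·(1 − 4.70/14.04) = 0.832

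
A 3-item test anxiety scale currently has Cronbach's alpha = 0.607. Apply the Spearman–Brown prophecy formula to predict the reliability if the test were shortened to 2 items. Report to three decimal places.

predicted reliability = 0.507

Length factor m = 2/3 = 0.6667
α' = m·α / (1 − (1−m)·α)
   = 2/3 × 0.607 / (1 − (1 − 2/3) × 0.607)
   = 0.4047 / 0.7977 = 0.507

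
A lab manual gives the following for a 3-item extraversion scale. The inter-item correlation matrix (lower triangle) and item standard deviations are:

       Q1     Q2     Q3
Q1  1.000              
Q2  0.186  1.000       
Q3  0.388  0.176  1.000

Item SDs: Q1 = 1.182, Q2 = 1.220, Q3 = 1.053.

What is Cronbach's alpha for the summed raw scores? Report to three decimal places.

Σσ²ᵢ = 1.182² + 1.220² + 1.053² = 3.9943
Covariances σ_ij = r_ij · s_i · s_j:
  σ(Q1,Q2) = 0.186 × 1.182 × 1.220 = 0.2682
  σ(Q1,Q3) = 0.388 × 1.182 × 1.053 = 0.4829
  σ(Q2,Q3) = 0.176 × 1.220 × 1.053 = 0.2261
σ²_T = Σσ²ᵢ + 2·Σσ_ij = 3.9943 + 2 × 0.9772 = 5.9487
α = (3/2)·(1 − 3.9943/5.9487) = 0.493

Cronbach's alpha = 0.493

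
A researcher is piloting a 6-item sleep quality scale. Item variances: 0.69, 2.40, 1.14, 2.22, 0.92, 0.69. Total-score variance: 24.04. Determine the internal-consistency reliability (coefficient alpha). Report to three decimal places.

Σσ²ᵢ = 0.69 + 2.40 + 1.14 + 2.22 + 0.92 + 0.69 = 8.06
α = (k/(k−1))·(1 − Σσ²ᵢ/σ²_T) = (6/5)·(1 − 8.06/24.04) = 0.798

coefficient alpha = 0.798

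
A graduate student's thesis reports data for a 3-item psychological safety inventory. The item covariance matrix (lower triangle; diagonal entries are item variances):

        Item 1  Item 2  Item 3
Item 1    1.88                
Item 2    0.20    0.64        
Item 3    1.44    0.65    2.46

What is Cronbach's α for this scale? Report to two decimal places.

Σσᵢ² = 1.88 + 0.64 + 2.46 = 4.98
Σ_{i<j} σ_ij = 2.29
total variance = 4.98 + 2 × 2.29 = 9.56
α = (k/(k−1))·(1 − Σσᵢ²/total variance) = (3/2)·(1 − 4.98/9.56) = 0.72

Cronbach's α = 0.72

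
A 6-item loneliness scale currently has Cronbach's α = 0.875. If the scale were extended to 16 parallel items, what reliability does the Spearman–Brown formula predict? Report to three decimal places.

predicted reliability = 0.949

Length factor m = 16/6 = 2.6667
α' = m·α / (1 + (m−1)·α)
   = 16/6 × 0.875 / (1 + (16/6 − 1) × 0.875)
   = 2.3333 / 2.4583 = 0.949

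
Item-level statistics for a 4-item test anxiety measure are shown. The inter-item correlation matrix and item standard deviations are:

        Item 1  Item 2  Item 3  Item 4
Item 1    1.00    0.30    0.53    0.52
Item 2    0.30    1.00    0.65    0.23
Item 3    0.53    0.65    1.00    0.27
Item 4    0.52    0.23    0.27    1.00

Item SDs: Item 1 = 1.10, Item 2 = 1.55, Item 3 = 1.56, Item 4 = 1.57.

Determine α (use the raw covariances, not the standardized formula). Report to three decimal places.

Σσ²ᵢ = 1.10² + 1.55² + 1.56² + 1.57² = 8.5110
Covariances σ_ij = r_ij · s_i · s_j:
  σ(Item 1,Item 2) = 0.30 × 1.10 × 1.55 = 0.5115
  σ(Item 1,Item 3) = 0.53 × 1.10 × 1.56 = 0.9095
  σ(Item 1,Item 4) = 0.52 × 1.10 × 1.57 = 0.8980
  σ(Item 2,Item 3) = 0.65 × 1.55 × 1.56 = 1.5717
  σ(Item 2,Item 4) = 0.23 × 1.55 × 1.57 = 0.5597
  σ(Item 3,Item 4) = 0.27 × 1.56 × 1.57 = 0.6613
σ²_T = Σσ²ᵢ + 2·Σσ_ij = 8.5110 + 2 × 5.1117 = 18.7344
α = (4/3)·(1 − 8.5110/18.7344) = 0.728

α = 0.728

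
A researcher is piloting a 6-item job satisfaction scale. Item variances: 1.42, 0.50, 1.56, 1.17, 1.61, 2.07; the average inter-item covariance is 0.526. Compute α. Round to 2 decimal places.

α = 0.79

sum of item variances = 1.42 + 0.50 + 1.56 + 1.17 + 1.61 + 2.07 = 8.33
Sum of the 15 distinct covariances = 15 × 0.526 = 7.890
Var(T) = sum of item variances + 2·Σcov = 8.33 + 2 × 7.890 = 24.110
α = (6/5)·(1 − 8.33/24.110) = 0.79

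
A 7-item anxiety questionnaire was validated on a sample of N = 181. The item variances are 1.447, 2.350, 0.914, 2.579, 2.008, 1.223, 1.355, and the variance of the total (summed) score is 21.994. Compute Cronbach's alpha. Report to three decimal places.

α = 0.537

Σσ²ᵢ = 1.447 + 2.350 + 0.914 + 2.579 + 2.008 + 1.223 + 1.355 = 11.876
α = (k/(k−1))·(1 − Σσ²ᵢ/Var(T)) = (7/6)·(1 − 11.876/21.994) = 0.537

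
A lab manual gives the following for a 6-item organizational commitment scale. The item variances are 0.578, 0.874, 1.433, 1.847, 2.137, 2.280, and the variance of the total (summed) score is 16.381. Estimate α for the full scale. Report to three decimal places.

α = 0.530

sum of item variances = 0.578 + 0.874 + 1.433 + 1.847 + 2.137 + 2.280 = 9.149
α = (k/(k−1))·(1 − sum of item variances/σ²_total) = (6/5)·(1 − 9.149/16.381) = 0.530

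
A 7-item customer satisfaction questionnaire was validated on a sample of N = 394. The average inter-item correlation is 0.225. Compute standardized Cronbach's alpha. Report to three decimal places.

α = 0.670

Standardized α = k·r̄ / (1 + (k−1)·r̄) = 7 × 0.225 / (1 + 6 × 0.225)
  = 1.5750 / 2.3500 = 0.670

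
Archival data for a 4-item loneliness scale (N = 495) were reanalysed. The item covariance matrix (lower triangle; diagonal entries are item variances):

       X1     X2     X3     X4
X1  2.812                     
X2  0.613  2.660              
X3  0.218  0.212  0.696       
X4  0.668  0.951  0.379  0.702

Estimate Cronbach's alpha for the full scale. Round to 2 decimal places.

Σσᵢ² = 2.812 + 2.660 + 0.696 + 0.702 = 6.870
Σ_{i<j} σ_ij = 3.041
σ²_T = 6.870 + 2 × 3.041 = 12.952
α = (k/(k−1))·(1 − Σσᵢ²/σ²_T) = (4/3)·(1 − 6.870/12.952) = 0.63

α = 0.63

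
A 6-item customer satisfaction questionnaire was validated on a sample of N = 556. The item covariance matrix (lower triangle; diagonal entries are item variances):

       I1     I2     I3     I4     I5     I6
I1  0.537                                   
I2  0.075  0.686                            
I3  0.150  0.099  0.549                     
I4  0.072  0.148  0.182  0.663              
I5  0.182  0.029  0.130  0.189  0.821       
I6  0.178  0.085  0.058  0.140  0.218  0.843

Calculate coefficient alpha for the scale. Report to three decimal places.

ΣVar(i) = 0.537 + 0.686 + 0.549 + 0.663 + 0.821 + 0.843 = 4.099
Σ_{i<j} σ_ij = 1.935
σ²_total = 4.099 + 2 × 1.935 = 7.969
α = (k/(k−1))·(1 − ΣVar(i)/σ²_total) = (6/5)·(1 − 4.099/7.969) = 0.583

α = 0.583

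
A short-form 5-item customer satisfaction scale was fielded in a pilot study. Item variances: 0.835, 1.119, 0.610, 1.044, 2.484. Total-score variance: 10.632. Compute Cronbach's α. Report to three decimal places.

Cronbach's α = 0.534

Σσ²ᵢ = 0.835 + 1.119 + 0.610 + 1.044 + 2.484 = 6.092
α = (k/(k−1))·(1 − Σσ²ᵢ/total variance) = (5/4)·(1 − 6.092/10.632) = 0.534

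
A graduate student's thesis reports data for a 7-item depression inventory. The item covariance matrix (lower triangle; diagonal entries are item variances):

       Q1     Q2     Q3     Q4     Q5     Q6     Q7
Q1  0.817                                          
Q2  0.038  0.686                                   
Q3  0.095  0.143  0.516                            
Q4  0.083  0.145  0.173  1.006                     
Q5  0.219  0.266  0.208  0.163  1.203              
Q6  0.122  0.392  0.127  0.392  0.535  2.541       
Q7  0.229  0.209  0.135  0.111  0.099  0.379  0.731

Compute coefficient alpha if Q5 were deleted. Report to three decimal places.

Remaining items: Q1, Q2, Q3, Q4, Q6, Q7 (k = 6).
ΣVar(i) = 0.817 + 0.686 + 0.516 + 1.006 + 2.541 + 0.731 = 6.297
Var(T) = 6.297 + 2 × 2.773 = 11.843
α (item deleted) = (6/5)·(1 − 6.297/11.843) = 0.562

α = 0.562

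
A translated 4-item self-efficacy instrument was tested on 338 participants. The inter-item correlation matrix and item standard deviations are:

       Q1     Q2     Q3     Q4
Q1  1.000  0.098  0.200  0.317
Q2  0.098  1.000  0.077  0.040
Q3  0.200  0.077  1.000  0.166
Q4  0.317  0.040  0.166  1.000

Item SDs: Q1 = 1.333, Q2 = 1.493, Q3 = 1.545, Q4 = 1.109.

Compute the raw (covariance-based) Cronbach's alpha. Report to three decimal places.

Σσ²ᵢ = 1.333² + 1.493² + 1.545² + 1.109² = 7.6228
Covariances σ_ij = r_ij · s_i · s_j:
  σ(Q1,Q2) = 0.098 × 1.333 × 1.493 = 0.1950
  σ(Q1,Q3) = 0.200 × 1.333 × 1.545 = 0.4119
  σ(Q1,Q4) = 0.317 × 1.333 × 1.109 = 0.4686
  σ(Q2,Q3) = 0.077 × 1.493 × 1.545 = 0.1776
  σ(Q2,Q4) = 0.040 × 1.493 × 1.109 = 0.0662
  σ(Q3,Q4) = 0.166 × 1.545 × 1.109 = 0.2844
σ²_T = Σσ²ᵢ + 2·Σσ_ij = 7.6228 + 2 × 1.6037 = 10.8302
α = (4/3)·(1 − 7.6228/10.8302) = 0.395

α = 0.395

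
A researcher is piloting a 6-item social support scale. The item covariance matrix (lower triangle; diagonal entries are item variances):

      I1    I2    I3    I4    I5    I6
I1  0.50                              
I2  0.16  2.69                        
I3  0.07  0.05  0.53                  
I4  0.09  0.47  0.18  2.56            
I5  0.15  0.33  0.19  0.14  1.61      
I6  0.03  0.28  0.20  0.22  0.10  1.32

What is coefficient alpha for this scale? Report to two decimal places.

Σσᵢ² = 0.50 + 2.69 + 0.53 + 2.56 + 1.61 + 1.32 = 9.21
Sum of the distinct covariances = 2.66
σ²_T = 9.21 + 2 × 2.66 = 14.53
α = (k/(k−1))·(1 − Σσᵢ²/σ²_T) = (6/5)·(1 − 9.21/14.53) = 0.44

coefficient alpha = 0.44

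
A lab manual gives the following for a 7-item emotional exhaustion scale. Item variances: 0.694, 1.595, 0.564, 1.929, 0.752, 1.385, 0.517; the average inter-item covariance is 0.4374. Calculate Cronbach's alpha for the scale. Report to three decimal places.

Σσ²ᵢ = 0.694 + 1.595 + 0.564 + 1.929 + 0.752 + 1.385 + 0.517 = 7.436
Sum of the 21 distinct covariances = 21 × 0.4374 = 9.1854
σ²_total = Σσ²ᵢ + 2·Σcov = 7.436 + 2 × 9.1854 = 25.8068
α = (7/6)·(1 − 7.436/25.8068) = 0.831

α = 0.831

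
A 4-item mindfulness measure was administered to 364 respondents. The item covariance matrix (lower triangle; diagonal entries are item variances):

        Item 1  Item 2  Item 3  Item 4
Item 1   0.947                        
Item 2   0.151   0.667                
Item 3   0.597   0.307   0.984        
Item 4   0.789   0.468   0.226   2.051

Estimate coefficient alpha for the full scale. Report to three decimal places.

ΣVar(i) = 0.947 + 0.667 + 0.984 + 2.051 = 4.649
Σ_{i<j} σ_ij = 2.538
σ²_total = 4.649 + 2 × 2.538 = 9.725
α = (k/(k−1))·(1 − ΣVar(i)/σ²_total) = (4/3)·(1 − 4.649/9.725) = 0.696

coefficient alpha = 0.696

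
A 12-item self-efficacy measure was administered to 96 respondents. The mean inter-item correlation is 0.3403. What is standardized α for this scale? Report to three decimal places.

Standardized α = k·r̄ / (1 + (k−1)·r̄) = 12 × 0.3403 / (1 + 11 × 0.3403)
  = 4.0836 / 4.7433 = 0.861

standardized α = 0.861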